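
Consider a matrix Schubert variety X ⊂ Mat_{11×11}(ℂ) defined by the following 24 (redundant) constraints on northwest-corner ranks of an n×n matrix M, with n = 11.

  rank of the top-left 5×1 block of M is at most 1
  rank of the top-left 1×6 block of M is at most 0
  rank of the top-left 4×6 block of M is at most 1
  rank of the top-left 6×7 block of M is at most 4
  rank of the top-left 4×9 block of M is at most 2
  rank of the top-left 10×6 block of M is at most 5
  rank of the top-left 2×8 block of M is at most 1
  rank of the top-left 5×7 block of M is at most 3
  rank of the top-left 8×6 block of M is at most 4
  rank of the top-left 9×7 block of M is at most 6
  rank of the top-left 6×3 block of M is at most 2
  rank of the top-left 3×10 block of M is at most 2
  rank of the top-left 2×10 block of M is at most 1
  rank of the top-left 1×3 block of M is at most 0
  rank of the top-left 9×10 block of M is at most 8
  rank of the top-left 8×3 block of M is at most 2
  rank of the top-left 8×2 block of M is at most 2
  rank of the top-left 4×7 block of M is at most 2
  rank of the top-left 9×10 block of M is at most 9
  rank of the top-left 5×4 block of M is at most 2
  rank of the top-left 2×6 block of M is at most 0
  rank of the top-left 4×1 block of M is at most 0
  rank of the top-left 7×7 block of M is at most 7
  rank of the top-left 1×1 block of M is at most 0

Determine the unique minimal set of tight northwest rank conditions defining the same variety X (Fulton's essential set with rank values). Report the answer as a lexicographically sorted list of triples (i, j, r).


The tightest implied rank at each (i,j), from the 24 conditions:

  row 1: 0  0  0  0  0  0  1  1  1  1  1
  row 2: 0  0  0  0  0  0  1  1  1  1  2
  row 3: 0  1  1  1  1  1  2  2  2  2  3
  row 4: 0  1  1  1  1  1  2  2  2  3  4
  row 5: 1  2  2  2  2  2  3  3  3  4  5
  row 6: 1  2  2  3  3  3  4  4  4  5  6
  row 7: 1  2  2  3  4  4  5  5  5  6  7
  row 8: 1  2  2  3  4  4  5  6  6  7  8
  row 9: 1  2  3  4  5  5  6  7  7  8  9
  row 10: 1  2  3  4  5  5  6  7  8  9  10
  row 11: 1  2  3  4  5  6  7  8  9  10  11

giving w = (7, 11, 2, 10, 1, 4, 5, 8, 3, 9, 6) via Δ²R.

Fulton essential set (8 of the 28 Rothe cells):

[(2, 6, 0), (2, 10, 1), (4, 1, 0), (4, 6, 1), (4, 9, 2), (8, 3, 2), (8, 6, 4), (10, 6, 5)]


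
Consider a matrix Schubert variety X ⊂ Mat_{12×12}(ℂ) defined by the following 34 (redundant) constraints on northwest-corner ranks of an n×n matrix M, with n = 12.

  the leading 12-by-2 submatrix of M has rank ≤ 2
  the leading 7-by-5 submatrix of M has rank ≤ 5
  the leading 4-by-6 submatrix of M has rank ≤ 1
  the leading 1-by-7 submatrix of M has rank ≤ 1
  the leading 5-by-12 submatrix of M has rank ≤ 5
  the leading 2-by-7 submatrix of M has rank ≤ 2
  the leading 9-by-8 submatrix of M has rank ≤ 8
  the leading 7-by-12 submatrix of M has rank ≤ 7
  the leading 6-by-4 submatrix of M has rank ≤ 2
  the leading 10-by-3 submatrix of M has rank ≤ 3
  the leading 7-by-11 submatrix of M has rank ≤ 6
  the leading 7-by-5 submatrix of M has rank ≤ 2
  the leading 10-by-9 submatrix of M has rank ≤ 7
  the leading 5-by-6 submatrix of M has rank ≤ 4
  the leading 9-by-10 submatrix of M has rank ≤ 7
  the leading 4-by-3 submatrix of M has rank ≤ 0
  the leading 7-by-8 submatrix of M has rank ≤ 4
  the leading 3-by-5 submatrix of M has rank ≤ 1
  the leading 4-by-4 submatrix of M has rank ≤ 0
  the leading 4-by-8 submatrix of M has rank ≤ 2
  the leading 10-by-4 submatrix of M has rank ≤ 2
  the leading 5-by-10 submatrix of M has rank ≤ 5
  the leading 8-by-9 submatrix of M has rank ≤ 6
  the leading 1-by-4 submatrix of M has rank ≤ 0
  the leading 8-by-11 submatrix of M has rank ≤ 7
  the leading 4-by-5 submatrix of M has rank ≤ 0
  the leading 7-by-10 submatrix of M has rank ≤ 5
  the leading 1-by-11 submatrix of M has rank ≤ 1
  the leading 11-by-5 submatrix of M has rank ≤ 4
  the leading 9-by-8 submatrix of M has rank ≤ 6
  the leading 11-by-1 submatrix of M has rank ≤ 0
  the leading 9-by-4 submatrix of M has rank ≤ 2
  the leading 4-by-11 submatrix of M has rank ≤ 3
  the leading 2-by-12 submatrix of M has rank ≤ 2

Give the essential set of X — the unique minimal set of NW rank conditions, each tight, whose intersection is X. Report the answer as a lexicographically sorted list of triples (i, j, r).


Computing R[i][j] = min implied NW-rank bound (n=12, 34 conditions):

  R[1]: 0, 0, 0, 0, 0, 1, 1, 1, 1, 1, 1, 1
  R[2]: 0, 0, 0, 0, 0, 1, 2, 2, 2, 2, 2, 2
  R[3]: 0, 0, 0, 0, 0, 1, 2, 2, 3, 3, 3, 3
  R[4]: 0, 0, 0, 0, 0, 1, 2, 2, 3, 3, 3, 4
  R[5]: 0, 1, 1, 1, 1, 2, 3, 3, 4, 4, 4, 5
  R[6]: 0, 1, 2, 2, 2, 3, 4, 4, 5, 5, 5, 6
  R[7]: 0, 1, 2, 2, 2, 3, 4, 4, 5, 5, 6, 7
  R[8]: 0, 1, 2, 2, 3, 4, 5, 5, 6, 6, 7, 8
  R[9]: 0, 1, 2, 2, 3, 4, 5, 6, 7, 7, 8, 9
  R[10]: 0, 1, 2, 2, 3, 4, 5, 6, 7, 8, 9, 10
  R[11]: 0, 1, 2, 3, 4, 5, 6, 7, 8, 9, 10, 11
  R[12]: 1, 2, 3, 4, 5, 6, 7, 8, 9, 10, 11, 12

giving w = (6, 7, 9, 12, 2, 3, 11, 5, 8, 10, 4, 1) via Δ²R.

Fulton essential set (8 of the 38 Rothe cells):

[(4, 5, 0), (4, 8, 2), (4, 11, 3), (7, 5, 2), (7, 8, 4), (7, 10, 5), (10, 4, 2), (11, 1, 0)]


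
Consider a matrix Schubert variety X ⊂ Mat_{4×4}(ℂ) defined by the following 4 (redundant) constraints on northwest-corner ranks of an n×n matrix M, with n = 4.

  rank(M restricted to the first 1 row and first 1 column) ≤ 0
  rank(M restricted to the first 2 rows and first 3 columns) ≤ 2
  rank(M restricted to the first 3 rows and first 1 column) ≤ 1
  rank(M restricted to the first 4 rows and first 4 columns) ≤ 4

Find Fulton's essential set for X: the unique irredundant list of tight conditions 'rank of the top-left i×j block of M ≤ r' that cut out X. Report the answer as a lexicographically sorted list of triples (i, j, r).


The tightest implied rank at each (i,j), from the 4 conditions:

  R[1]: 0 | 1 | 1 | 1
  R[2]: 1 | 2 | 2 | 2
  R[3]: 1 | 2 | 3 | 3
  R[4]: 1 | 2 | 3 | 4

second differences of R give the permutation w = (2, 1, 3, 4).

Fulton essential set (the sole Rothe cell):

[(1, 1, 0)]


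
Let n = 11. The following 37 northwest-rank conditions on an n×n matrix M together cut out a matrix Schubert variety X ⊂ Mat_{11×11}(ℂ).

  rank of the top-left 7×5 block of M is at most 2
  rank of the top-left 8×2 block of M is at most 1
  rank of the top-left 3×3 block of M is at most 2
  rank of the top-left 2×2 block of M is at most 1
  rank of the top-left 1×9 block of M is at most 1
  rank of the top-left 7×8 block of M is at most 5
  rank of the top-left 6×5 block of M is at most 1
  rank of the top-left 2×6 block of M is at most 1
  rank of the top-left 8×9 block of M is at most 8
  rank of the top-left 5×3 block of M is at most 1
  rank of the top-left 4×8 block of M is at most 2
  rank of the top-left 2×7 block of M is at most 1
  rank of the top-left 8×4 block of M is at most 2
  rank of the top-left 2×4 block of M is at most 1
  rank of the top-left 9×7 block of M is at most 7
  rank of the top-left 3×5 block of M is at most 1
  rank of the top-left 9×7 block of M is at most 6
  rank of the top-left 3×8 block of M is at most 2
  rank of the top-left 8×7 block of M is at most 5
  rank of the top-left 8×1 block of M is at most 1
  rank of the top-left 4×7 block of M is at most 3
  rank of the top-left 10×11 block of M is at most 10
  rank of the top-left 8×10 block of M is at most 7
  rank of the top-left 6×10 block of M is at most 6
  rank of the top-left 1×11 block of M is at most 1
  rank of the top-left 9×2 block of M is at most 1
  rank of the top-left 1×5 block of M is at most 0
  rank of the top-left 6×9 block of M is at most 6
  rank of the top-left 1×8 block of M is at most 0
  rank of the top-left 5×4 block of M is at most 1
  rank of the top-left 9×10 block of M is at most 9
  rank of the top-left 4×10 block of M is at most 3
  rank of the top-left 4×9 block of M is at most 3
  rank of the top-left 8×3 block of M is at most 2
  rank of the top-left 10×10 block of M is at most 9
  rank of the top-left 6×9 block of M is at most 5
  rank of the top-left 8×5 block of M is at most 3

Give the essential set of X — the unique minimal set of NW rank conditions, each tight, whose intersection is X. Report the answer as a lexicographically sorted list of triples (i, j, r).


The tightest implied rank at each (i,j), from the 37 conditions:

  row 1: 0 0 0 0 0 0 0 0 1 1 1
  row 2: 1 1 1 1 1 1 1 1 2 2 2
  row 3: 1 1 1 1 1 2 2 2 3 3 3
  row 4: 1 1 1 1 1 2 2 2 3 3 4
  row 5: 1 1 1 1 1 2 3 3 4 4 5
  row 6: 1 1 1 1 1 2 3 4 5 5 6
  row 7: 1 1 2 2 2 3 4 5 6 6 7
  row 8: 1 1 2 2 3 4 5 6 7 7 8
  row 9: 1 1 2 3 4 5 6 7 8 8 9
  row 10: 1 2 3 4 5 6 7 8 9 9 10
  row 11: 1 2 3 4 5 6 7 8 9 10 11

giving w = (9, 1, 6, 11, 7, 8, 3, 5, 4, 2, 10) via Δ²R.

Rothe diagram D(w) (31 cells), 6 SE-corners (essential conditions):

[(1, 8, 0), (4, 8, 2), (4, 10, 3), (6, 5, 1), (8, 4, 2), (9, 2, 1)]


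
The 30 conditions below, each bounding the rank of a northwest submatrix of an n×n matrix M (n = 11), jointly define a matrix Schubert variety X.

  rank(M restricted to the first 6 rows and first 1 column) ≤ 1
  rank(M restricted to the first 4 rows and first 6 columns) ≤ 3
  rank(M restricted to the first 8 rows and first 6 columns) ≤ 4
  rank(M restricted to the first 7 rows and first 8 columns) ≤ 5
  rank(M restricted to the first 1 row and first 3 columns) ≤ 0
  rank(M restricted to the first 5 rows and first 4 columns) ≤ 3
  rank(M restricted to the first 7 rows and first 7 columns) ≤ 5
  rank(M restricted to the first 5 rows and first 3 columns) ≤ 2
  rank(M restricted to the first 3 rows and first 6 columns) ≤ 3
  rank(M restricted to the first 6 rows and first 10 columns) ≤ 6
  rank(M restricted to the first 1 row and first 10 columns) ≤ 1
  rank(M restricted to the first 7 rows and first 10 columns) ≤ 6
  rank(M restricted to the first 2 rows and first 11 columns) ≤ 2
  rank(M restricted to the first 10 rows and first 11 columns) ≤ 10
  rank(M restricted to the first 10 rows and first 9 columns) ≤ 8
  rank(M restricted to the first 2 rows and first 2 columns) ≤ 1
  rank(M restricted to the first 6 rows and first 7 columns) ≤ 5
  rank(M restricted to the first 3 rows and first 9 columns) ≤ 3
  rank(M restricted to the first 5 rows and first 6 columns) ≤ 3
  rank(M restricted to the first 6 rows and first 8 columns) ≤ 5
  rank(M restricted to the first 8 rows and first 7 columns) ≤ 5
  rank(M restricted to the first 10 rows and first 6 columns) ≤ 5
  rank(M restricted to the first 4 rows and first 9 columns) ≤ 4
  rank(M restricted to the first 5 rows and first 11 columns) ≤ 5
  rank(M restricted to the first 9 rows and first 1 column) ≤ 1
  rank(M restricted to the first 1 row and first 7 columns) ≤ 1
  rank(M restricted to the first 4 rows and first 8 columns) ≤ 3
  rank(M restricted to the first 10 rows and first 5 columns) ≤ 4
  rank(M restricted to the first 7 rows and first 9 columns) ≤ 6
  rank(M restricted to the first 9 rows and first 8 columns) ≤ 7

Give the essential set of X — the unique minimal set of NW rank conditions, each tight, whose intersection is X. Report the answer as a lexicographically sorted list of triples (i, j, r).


Propagating the 30 rank bounds to every northwest block:

  row 1: 0 0 0 1 1 1 1 1 1 1 1
  row 2: 1 1 1 2 2 2 2 2 2 2 2
  row 3: 1 2 2 3 3 3 3 3 3 3 3
  row 4: 1 2 2 3 3 3 3 3 4 4 4
  row 5: 1 2 2 3 3 3 4 4 5 5 5
  row 6: 1 2 3 4 4 4 5 5 6 6 6
  row 7: 1 2 3 4 4 4 5 5 6 6 7
  row 8: 1 2 3 4 4 4 5 6 7 7 8
  row 9: 1 2 3 4 4 5 6 7 8 8 9
  row 10: 1 2 3 4 4 5 6 7 8 9 10
  row 11: 1 2 3 4 5 6 7 8 9 10 11

so w = (4, 1, 2, 9, 7, 3, 11, 8, 6, 10, 5).

D(w) has 19 cells with 8 SE-corners; essential set:

[(1, 3, 0), (4, 8, 3), (5, 3, 2), (5, 6, 3), (7, 8, 5), (7, 10, 6), (8, 6, 4), (10, 5, 4)]


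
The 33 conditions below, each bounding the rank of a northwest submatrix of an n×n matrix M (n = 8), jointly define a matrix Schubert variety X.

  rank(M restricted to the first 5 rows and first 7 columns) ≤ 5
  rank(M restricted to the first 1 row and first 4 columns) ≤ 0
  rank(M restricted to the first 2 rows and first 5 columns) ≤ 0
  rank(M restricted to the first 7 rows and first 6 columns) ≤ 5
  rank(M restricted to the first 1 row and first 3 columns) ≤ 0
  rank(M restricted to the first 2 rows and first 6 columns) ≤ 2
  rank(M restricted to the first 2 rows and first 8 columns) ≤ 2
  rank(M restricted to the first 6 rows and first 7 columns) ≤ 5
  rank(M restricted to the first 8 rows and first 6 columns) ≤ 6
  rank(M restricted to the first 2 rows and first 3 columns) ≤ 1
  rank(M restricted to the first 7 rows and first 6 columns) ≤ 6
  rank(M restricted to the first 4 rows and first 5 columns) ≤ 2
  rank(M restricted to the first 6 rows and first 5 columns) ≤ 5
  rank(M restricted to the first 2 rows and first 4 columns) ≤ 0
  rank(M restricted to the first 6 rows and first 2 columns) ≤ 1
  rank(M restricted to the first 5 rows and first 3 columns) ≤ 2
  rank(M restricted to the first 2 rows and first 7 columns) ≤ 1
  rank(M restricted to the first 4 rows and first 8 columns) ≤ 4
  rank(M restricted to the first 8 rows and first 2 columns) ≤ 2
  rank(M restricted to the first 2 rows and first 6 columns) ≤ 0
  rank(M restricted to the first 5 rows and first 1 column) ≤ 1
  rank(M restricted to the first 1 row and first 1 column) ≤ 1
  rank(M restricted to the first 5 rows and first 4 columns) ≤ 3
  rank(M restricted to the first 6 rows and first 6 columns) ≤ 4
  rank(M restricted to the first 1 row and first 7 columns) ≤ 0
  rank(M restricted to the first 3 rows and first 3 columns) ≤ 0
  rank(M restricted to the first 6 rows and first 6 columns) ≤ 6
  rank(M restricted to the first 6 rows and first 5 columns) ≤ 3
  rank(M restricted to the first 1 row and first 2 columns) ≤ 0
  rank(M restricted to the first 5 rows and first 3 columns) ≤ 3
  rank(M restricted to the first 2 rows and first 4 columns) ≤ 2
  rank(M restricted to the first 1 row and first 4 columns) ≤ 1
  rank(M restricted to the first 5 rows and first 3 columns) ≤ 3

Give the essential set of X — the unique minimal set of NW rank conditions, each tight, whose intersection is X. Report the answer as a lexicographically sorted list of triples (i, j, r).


Computing R[i][j] = min implied NW-rank bound (n=8, 33 conditions):

  row 1: 0  0  0  0  0  0  0  1
  row 2: 0  0  0  0  0  0  1  2
  row 3: 0  0  0  1  1  1  2  3
  row 4: 1  1  1  2  2  2  3  4
  row 5: 1  1  2  3  3  3  4  5
  row 6: 1  1  2  3  3  4  5  6
  row 7: 1  2  3  4  4  5  6  7
  row 8: 1  2  3  4  5  6  7  8

so w = (8, 7, 4, 1, 3, 6, 2, 5).

Rothe diagram D(w) (19 cells), 5 SE-corners (essential conditions):

[(1, 7, 0), (2, 6, 0), (3, 3, 0), (6, 2, 1), (6, 5, 3)]


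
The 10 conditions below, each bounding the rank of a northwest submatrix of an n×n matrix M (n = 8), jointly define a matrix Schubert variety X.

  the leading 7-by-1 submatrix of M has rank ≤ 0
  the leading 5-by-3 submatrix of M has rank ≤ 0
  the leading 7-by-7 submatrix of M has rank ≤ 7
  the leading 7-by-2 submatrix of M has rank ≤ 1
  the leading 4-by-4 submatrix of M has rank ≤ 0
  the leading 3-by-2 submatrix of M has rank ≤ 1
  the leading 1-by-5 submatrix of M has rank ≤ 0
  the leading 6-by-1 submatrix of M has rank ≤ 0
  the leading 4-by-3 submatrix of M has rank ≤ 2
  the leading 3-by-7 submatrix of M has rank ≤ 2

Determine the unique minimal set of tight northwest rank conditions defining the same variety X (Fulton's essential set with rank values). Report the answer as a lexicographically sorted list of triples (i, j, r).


Reconstructing r_w from the 10 given conditions:

  R[1]: 0 0 0 0 0 1 1 1
  R[2]: 0 0 0 0 1 2 2 2
  R[3]: 0 0 0 0 1 2 2 3
  R[4]: 0 0 0 0 1 2 3 4
  R[5]: 0 0 0 1 2 3 4 5
  R[6]: 0 1 1 2 3 4 5 6
  R[7]: 0 1 2 3 4 5 6 7
  R[8]: 1 2 3 4 5 6 7 8

hence w(1..8) = (6, 5, 8, 7, 4, 2, 3, 1).

ℓ(w)=23; the 5 essential cells (i,j,r):

[(1, 5, 0), (3, 7, 2), (4, 4, 0), (5, 3, 0), (7, 1, 0)]


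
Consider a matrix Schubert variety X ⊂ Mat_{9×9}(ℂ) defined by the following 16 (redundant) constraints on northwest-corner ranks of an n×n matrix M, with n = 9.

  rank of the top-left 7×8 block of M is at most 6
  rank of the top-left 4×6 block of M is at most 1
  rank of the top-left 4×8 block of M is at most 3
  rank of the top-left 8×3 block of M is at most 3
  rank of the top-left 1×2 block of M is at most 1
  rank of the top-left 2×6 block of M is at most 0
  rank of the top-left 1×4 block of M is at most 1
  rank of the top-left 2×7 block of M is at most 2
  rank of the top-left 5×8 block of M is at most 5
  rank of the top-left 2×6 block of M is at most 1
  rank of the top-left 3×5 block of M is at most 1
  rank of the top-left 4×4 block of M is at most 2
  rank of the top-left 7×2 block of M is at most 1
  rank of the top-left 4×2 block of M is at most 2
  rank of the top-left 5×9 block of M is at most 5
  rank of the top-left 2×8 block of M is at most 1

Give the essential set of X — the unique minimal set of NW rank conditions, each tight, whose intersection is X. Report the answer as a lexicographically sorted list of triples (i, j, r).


Reconstructing r_w from the 16 given conditions:

  row 1: 0 0 0 0 0 0 1 1 1
  row 2: 0 0 0 0 0 0 1 1 2
  row 3: 1 1 1 1 1 1 2 2 3
  row 4: 1 1 1 1 1 1 2 3 4
  row 5: 1 1 2 2 2 2 3 4 5
  row 6: 1 1 2 3 3 3 4 5 6
  row 7: 1 1 2 3 4 4 5 6 7
  row 8: 1 2 3 4 5 5 6 7 8
  row 9: 1 2 3 4 5 6 7 8 9

hence w(1..9) = (7, 9, 1, 8, 3, 4, 5, 2, 6).

|D(w)|=21, |Ess(w)|=4:

[(2, 6, 0), (2, 8, 1), (4, 6, 1), (7, 2, 1)]


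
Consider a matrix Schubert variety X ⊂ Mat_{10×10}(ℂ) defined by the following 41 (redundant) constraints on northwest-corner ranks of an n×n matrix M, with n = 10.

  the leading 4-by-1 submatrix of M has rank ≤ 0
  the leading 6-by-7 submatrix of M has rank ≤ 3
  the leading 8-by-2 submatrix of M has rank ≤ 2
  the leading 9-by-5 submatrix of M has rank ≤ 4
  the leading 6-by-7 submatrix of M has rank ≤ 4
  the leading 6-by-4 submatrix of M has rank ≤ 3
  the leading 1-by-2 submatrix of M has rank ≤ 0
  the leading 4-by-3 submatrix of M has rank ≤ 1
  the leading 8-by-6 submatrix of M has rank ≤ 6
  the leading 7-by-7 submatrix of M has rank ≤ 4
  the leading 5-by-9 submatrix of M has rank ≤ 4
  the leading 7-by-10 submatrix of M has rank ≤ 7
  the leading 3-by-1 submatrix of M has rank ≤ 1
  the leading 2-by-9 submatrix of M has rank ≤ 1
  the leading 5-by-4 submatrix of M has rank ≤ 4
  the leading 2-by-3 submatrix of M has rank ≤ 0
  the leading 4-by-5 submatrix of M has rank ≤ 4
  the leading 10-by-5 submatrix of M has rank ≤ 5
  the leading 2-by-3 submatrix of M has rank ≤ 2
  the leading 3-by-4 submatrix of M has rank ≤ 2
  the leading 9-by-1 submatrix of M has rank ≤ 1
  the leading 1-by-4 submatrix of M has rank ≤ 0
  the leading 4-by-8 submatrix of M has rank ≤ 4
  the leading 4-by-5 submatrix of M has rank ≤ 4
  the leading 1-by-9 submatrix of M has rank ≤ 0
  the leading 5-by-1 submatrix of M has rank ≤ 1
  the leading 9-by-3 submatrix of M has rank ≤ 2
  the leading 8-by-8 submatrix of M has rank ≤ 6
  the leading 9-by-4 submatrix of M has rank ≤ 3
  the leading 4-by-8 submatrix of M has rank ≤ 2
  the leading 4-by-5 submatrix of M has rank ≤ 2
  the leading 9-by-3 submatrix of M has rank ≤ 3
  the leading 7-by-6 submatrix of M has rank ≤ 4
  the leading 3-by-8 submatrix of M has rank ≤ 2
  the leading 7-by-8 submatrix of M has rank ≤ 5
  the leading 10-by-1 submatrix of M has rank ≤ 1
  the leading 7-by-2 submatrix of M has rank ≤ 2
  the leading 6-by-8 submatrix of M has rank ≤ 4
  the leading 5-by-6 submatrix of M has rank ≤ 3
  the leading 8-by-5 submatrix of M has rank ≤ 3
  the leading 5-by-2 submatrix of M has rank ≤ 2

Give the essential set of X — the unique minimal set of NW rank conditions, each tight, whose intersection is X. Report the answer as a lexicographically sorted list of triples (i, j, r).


Recovering R(i,j) via the rank-extension bound from the 41 conditions:

  R[1]: 0  0  0  0  0  0  0  0  0  1
  R[2]: 0  0  0  1  1  1  1  1  1  2
  R[3]: 0  1  1  2  2  2  2  2  2  3
  R[4]: 0  1  1  2  2  2  2  2  3  4
  R[5]: 1  2  2  3  3  3  3  3  4  5
  R[6]: 1  2  2  3  3  3  3  4  5  6
  R[7]: 1  2  2  3  3  4  4  5  6  7
  R[8]: 1  2  2  3  3  4  5  6  7  8
  R[9]: 1  2  2  3  4  5  6  7  8  9
  R[10]: 1  2  3  4  5  6  7  8  9  10

so w = (10, 4, 2, 9, 1, 8, 6, 7, 5, 3).

|D(w)|=28, |Ess(w)|=8:

[(1, 9, 0), (2, 3, 0), (4, 1, 0), (4, 3, 1), (4, 8, 2), (6, 7, 3), (8, 5, 3), (9, 3, 2)]


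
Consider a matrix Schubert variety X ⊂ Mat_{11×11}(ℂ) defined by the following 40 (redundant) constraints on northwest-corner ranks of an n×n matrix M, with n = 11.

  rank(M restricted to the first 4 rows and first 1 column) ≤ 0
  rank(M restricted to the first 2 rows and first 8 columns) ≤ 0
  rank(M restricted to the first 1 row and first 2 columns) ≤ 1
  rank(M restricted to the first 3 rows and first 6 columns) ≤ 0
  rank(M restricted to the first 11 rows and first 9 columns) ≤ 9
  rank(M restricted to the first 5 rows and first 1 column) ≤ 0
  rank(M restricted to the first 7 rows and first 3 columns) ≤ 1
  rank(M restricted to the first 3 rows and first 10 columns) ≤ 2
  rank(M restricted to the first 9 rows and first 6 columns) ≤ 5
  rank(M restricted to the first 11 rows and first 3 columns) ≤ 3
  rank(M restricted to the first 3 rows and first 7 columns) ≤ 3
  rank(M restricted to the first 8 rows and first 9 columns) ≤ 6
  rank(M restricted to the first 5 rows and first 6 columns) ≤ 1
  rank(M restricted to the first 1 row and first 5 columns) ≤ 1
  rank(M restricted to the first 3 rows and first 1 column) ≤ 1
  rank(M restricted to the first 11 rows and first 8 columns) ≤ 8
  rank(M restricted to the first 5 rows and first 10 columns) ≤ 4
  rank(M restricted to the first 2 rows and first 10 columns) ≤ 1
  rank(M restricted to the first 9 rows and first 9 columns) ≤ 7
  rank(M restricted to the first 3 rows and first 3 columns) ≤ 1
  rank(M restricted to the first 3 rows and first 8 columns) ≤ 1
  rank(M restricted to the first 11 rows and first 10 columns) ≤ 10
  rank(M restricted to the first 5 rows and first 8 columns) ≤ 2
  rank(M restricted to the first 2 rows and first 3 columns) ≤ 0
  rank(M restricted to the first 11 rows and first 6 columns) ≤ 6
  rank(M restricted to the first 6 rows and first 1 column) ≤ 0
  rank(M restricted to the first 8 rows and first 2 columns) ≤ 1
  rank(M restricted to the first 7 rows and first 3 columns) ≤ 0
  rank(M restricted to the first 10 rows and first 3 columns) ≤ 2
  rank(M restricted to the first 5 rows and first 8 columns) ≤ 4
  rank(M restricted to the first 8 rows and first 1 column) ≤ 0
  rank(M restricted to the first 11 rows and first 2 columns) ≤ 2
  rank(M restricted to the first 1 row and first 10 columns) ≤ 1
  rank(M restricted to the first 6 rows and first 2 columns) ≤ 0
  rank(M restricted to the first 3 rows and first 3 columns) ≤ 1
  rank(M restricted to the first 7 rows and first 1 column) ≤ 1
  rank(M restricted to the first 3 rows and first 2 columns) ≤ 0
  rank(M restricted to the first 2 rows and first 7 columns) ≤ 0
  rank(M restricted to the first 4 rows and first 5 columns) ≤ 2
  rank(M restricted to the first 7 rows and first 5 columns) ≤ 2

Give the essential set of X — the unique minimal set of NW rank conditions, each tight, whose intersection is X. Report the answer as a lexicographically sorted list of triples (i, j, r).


Reconstructing r_w from the 40 given conditions:

  row 1: 0 | 0 | 0 | 0 | 0 | 0 | 0 | 0 | 1 | 1 | 1
  row 2: 0 | 0 | 0 | 0 | 0 | 0 | 0 | 0 | 1 | 1 | 2
  row 3: 0 | 0 | 0 | 0 | 0 | 0 | 1 | 1 | 2 | 2 | 3
  row 4: 0 | 0 | 0 | 1 | 1 | 1 | 2 | 2 | 3 | 3 | 4
  row 5: 0 | 0 | 0 | 1 | 1 | 1 | 2 | 2 | 3 | 4 | 5
  row 6: 0 | 0 | 0 | 1 | 2 | 2 | 3 | 3 | 4 | 5 | 6
  row 7: 0 | 0 | 0 | 1 | 2 | 3 | 4 | 4 | 5 | 6 | 7
  row 8: 0 | 1 | 1 | 2 | 3 | 4 | 5 | 5 | 6 | 7 | 8
  row 9: 1 | 2 | 2 | 3 | 4 | 5 | 6 | 6 | 7 | 8 | 9
  row 10: 1 | 2 | 2 | 3 | 4 | 5 | 6 | 7 | 8 | 9 | 10
  row 11: 1 | 2 | 3 | 4 | 5 | 6 | 7 | 8 | 9 | 10 | 11

so w = (9, 11, 7, 4, 10, 5, 6, 2, 1, 8, 3).

D(w) has 40 cells with 8 SE-corners; essential set:

[(2, 8, 0), (2, 10, 1), (3, 6, 0), (5, 6, 1), (5, 8, 2), (7, 3, 0), (8, 1, 0), (10, 3, 2)]


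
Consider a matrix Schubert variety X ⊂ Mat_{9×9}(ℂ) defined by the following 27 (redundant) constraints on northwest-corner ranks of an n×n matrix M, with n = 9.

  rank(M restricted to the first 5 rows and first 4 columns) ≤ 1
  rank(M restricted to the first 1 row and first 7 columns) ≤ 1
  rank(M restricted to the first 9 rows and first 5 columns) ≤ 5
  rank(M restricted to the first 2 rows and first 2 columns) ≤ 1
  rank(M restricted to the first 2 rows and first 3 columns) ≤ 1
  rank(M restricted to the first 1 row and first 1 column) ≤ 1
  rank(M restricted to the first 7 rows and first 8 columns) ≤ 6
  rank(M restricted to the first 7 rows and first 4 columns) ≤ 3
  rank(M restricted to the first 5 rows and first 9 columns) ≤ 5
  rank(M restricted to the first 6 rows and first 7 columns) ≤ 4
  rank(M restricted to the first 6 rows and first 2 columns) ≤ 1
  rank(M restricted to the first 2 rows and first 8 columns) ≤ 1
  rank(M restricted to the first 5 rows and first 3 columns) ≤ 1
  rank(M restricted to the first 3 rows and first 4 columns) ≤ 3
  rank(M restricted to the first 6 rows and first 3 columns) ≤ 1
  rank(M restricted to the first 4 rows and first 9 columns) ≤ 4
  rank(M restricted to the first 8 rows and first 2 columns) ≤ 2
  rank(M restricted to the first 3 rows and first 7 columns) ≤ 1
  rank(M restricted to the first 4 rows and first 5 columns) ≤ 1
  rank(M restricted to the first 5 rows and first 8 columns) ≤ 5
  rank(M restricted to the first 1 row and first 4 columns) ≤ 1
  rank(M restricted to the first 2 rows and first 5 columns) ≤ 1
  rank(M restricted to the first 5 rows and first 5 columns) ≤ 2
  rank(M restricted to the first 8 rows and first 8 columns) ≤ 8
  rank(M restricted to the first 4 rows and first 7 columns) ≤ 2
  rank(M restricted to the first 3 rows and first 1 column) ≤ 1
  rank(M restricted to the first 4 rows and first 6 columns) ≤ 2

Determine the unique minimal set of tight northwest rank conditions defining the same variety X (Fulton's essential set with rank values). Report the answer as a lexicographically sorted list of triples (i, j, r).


Propagating the 27 rank bounds to every northwest block:

  1  1  1  1  1  1  1  1  1
  1  1  1  1  1  1  1  1  2
  1  1  1  1  1  1  1  2  3
  1  1  1  1  1  2  2  3  4
  1  1  1  1  2  3  3  4  5
  1  1  1  2  3  4  4  5  6
  1  2  2  3  4  5  5  6  7
  1  2  3  4  5  6  6  7  8
  1  2  3  4  5  6  7  8  9

hence w(1..9) = (1, 9, 8, 6, 5, 4, 2, 3, 7).

5 SE-corners of the 22-cell Rothe diagram give Ess(w):

[(2, 8, 1), (3, 7, 1), (4, 5, 1), (5, 4, 1), (6, 3, 1)]


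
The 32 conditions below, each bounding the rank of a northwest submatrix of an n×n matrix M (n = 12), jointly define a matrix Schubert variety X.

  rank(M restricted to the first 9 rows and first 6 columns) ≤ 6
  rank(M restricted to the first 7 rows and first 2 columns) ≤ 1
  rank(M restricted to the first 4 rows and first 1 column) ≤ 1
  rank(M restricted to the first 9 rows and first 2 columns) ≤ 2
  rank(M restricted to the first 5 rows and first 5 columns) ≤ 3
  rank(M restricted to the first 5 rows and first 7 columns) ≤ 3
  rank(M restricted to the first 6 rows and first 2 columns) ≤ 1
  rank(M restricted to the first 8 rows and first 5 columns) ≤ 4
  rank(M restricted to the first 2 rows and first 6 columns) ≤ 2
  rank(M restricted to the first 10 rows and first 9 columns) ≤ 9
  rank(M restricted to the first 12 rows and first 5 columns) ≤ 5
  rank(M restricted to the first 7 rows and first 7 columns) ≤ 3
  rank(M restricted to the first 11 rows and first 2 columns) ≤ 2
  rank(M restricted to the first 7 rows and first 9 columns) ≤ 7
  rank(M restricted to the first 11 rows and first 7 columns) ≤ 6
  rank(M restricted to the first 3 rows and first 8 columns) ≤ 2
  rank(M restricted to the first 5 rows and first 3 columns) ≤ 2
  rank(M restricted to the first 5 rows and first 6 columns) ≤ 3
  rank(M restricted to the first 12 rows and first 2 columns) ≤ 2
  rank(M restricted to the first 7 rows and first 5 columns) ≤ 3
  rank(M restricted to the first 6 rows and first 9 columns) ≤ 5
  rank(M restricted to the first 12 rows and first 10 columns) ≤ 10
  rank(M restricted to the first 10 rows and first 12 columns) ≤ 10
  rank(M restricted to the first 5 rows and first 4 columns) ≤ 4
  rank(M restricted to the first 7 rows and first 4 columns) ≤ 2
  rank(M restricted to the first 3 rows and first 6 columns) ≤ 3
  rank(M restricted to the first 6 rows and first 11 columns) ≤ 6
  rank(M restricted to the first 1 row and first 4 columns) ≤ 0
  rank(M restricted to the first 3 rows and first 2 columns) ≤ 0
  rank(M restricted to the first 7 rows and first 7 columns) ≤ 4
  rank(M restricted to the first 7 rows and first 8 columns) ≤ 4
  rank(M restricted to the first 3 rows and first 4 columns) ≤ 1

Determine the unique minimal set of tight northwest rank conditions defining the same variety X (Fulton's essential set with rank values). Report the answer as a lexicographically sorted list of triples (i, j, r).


Reconstructing r_w from the 32 given conditions:

  0 0 0 0 1 1 1 1 1 1 1 1
  0 0 1 1 2 2 2 2 2 2 2 2
  0 0 1 1 2 2 2 2 3 3 3 3
  1 1 2 2 3 3 3 3 4 4 4 4
  1 1 2 2 3 3 3 4 5 5 5 5
  1 1 2 2 3 3 3 4 5 6 6 6
  1 1 2 2 3 3 3 4 5 6 7 7
  1 2 3 3 4 4 4 5 6 7 8 8
  1 2 3 4 5 5 5 6 7 8 9 9
  1 2 3 4 5 6 6 7 8 9 10 10
  1 2 3 4 5 6 6 7 8 9 10 11
  1 2 3 4 5 6 7 8 9 10 11 12

giving w = (5, 3, 9, 1, 8, 10, 11, 2, 4, 6, 12, 7) via Δ²R.

Rothe diagram D(w) (25 cells), 8 SE-corners (essential conditions):

[(1, 4, 0), (3, 2, 0), (3, 4, 1), (3, 8, 2), (7, 2, 1), (7, 4, 2), (7, 7, 3), (11, 7, 6)]


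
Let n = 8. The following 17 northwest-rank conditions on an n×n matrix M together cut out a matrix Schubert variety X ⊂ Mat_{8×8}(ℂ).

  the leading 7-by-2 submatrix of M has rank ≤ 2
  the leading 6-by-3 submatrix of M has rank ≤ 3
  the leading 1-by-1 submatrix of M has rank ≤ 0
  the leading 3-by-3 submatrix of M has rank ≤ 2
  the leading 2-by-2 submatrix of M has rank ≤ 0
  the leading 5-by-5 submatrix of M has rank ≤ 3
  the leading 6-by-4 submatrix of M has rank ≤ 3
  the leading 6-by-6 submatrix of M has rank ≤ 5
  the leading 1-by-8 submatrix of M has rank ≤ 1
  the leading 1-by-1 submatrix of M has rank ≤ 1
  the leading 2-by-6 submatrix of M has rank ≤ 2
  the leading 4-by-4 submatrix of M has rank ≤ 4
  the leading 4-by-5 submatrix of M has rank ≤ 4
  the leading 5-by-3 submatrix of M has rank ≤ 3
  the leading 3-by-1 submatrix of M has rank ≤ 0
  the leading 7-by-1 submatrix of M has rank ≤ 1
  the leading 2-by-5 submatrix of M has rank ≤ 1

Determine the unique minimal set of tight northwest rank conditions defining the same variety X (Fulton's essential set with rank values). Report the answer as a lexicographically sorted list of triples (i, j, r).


Recovering R(i,j) via the rank-extension bound from the 17 conditions:

  0, 0, 1, 1, 1, 1, 1, 1
  0, 0, 1, 1, 1, 2, 2, 2
  0, 1, 2, 2, 2, 3, 3, 3
  1, 2, 3, 3, 3, 4, 4, 4
  1, 2, 3, 3, 3, 4, 5, 5
  1, 2, 3, 3, 4, 5, 6, 6
  1, 2, 3, 4, 5, 6, 7, 7
  1, 2, 3, 4, 5, 6, 7, 8

the unique w with this rank table is (3, 6, 2, 1, 7, 5, 4, 8).

|D(w)|=10, |Ess(w)|=5:

[(2, 2, 0), (2, 5, 1), (3, 1, 0), (5, 5, 3), (6, 4, 3)]


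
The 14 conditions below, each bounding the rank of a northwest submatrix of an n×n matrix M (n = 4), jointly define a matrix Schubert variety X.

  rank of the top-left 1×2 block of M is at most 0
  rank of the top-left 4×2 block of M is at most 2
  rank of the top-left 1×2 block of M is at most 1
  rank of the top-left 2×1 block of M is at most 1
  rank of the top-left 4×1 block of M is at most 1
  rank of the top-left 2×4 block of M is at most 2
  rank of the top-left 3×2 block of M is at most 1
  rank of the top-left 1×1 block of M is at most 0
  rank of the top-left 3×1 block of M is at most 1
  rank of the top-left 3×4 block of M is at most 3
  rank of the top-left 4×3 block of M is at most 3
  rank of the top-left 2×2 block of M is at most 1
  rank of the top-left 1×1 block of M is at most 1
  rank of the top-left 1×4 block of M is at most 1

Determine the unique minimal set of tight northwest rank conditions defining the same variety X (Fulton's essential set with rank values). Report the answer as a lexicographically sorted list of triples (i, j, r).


The tightest implied rank at each (i,j), from the 14 conditions:

  0, 0, 1, 1
  1, 1, 2, 2
  1, 1, 2, 3
  1, 2, 3, 4

giving w = (3, 1, 4, 2) via Δ²R.

D(w) has 3 cells with 2 SE-corners; essential set:

[(1, 2, 0), (3, 2, 1)]


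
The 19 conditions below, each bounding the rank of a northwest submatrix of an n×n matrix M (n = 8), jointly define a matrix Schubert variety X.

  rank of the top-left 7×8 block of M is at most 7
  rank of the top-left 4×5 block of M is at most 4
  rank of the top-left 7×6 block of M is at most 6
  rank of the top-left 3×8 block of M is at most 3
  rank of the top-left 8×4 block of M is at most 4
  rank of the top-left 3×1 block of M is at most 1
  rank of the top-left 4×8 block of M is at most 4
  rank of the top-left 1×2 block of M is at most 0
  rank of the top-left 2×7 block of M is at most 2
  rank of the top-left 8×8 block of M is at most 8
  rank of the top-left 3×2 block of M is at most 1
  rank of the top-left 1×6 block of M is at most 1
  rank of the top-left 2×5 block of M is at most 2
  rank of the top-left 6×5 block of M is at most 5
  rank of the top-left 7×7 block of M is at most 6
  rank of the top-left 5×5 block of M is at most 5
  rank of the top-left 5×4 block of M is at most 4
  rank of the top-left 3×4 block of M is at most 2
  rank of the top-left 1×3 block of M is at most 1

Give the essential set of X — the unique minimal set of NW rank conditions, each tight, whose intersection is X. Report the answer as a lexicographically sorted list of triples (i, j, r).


Propagating the 19 rank bounds to every northwest block:

  i=1: 0  0  1  1  1  1  1  1
  i=2: 1  1  2  2  2  2  2  2
  i=3: 1  1  2  2  3  3  3  3
  i=4: 1  2  3  3  4  4  4  4
  i=5: 1  2  3  4  5  5  5  5
  i=6: 1  2  3  4  5  6  6  6
  i=7: 1  2  3  4  5  6  6  7
  i=8: 1  2  3  4  5  6  7  8

hence w(1..8) = (3, 1, 5, 2, 4, 6, 8, 7).

|D(w)|=5, |Ess(w)|=4:

[(1, 2, 0), (3, 2, 1), (3, 4, 2), (7, 7, 6)]


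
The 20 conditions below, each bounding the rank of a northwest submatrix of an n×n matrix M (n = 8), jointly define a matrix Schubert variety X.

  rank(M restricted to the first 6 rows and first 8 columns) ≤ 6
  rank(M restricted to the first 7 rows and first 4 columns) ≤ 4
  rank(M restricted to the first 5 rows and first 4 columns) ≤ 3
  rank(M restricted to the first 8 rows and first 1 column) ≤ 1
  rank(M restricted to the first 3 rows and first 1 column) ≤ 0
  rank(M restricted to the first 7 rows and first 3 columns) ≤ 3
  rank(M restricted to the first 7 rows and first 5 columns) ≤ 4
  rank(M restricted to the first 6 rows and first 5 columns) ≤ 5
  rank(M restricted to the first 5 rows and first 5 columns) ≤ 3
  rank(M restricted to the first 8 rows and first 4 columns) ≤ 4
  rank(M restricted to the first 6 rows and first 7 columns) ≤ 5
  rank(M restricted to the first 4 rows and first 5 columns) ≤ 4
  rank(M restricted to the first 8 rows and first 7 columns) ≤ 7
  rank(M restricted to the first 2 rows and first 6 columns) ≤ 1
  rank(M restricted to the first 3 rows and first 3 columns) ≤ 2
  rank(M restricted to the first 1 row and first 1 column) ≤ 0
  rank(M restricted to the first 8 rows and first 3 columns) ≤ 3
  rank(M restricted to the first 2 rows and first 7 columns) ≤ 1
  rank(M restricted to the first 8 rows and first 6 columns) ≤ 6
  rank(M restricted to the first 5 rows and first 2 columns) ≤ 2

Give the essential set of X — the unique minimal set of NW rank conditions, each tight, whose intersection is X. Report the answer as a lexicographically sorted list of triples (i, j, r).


Rank table r_w(8×8) implied by the 20 constraints:

  i=1: 0  1  1  1  1  1  1  1
  i=2: 0  1  1  1  1  1  1  2
  i=3: 0  1  2  2  2  2  2  3
  i=4: 1  2  3  3  3  3  3  4
  i=5: 1  2  3  3  3  4  4  5
  i=6: 1  2  3  4  4  5  5  6
  i=7: 1  2  3  4  4  5  6  7
  i=8: 1  2  3  4  5  6  7  8

the unique w with this rank table is (2, 8, 3, 1, 6, 4, 7, 5).

ℓ(w)=11; the 4 essential cells (i,j,r):

[(2, 7, 1), (3, 1, 0), (5, 5, 3), (7, 5, 4)]


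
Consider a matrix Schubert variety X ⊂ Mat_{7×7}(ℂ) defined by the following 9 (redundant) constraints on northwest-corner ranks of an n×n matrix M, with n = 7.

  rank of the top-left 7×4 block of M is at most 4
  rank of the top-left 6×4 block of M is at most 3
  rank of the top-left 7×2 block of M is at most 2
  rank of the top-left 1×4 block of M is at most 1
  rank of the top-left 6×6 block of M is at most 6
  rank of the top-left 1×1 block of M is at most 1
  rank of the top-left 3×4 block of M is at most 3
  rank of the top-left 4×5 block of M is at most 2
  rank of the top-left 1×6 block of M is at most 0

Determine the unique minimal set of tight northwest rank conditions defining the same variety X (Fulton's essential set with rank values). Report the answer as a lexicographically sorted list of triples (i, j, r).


Propagating the 9 rank bounds to every northwest block:

  0 | 0 | 0 | 0 | 0 | 0 | 1
  1 | 1 | 1 | 1 | 1 | 1 | 2
  1 | 2 | 2 | 2 | 2 | 2 | 3
  1 | 2 | 2 | 2 | 2 | 3 | 4
  1 | 2 | 3 | 3 | 3 | 4 | 5
  1 | 2 | 3 | 3 | 4 | 5 | 6
  1 | 2 | 3 | 4 | 5 | 6 | 7

the unique w with this rank table is (7, 1, 2, 6, 3, 5, 4).

D(w) has 10 cells with 3 SE-corners; essential set:

[(1, 6, 0), (4, 5, 2), (6, 4, 3)]


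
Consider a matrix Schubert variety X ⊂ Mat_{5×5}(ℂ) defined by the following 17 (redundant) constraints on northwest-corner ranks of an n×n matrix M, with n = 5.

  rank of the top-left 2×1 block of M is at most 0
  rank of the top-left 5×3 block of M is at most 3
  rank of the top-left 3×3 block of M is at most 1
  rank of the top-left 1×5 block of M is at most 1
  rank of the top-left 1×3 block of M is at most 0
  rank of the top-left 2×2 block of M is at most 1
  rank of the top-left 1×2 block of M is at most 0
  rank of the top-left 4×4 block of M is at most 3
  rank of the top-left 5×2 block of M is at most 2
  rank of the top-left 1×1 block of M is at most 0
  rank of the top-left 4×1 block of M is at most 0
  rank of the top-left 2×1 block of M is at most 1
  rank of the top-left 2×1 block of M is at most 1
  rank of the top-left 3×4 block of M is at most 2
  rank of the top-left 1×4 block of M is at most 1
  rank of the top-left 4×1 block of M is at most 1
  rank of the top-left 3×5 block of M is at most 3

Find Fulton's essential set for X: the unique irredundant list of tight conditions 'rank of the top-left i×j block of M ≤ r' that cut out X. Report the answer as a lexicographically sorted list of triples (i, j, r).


The tightest implied rank at each (i,j), from the 17 conditions:

  i=1: 0, 0, 0, 1, 1
  i=2: 0, 1, 1, 2, 2
  i=3: 0, 1, 1, 2, 3
  i=4: 0, 1, 2, 3, 4
  i=5: 1, 2, 3, 4, 5

so w = (4, 2, 5, 3, 1).

3 SE-corners of the 7-cell Rothe diagram give Ess(w):

[(1, 3, 0), (3, 3, 1), (4, 1, 0)]


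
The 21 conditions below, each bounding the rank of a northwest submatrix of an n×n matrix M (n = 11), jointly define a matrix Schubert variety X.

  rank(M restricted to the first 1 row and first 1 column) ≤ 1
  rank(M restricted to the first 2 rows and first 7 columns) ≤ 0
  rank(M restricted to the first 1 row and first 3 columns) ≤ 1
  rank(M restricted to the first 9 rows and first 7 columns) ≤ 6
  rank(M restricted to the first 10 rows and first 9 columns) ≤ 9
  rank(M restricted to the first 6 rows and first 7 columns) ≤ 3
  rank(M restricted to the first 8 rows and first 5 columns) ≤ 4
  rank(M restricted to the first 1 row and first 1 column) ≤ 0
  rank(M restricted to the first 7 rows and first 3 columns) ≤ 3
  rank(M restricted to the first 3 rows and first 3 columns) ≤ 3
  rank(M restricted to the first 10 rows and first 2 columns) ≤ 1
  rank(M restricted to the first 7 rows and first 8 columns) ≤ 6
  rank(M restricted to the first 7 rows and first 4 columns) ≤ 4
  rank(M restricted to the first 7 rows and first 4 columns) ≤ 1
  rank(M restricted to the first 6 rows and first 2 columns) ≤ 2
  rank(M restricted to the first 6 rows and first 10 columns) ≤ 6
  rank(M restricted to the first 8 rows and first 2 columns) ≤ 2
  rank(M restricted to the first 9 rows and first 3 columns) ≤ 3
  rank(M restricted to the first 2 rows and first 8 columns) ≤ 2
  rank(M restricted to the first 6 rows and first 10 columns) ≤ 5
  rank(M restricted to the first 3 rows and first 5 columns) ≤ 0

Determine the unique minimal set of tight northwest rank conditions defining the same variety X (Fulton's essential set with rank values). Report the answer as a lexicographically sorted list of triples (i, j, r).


Recovering R(i,j) via the rank-extension bound from the 21 conditions:

  0, 0, 0, 0, 0, 0, 0, 1, 1, 1, 1
  0, 0, 0, 0, 0, 0, 0, 1, 2, 2, 2
  0, 0, 0, 0, 0, 1, 1, 2, 3, 3, 3
  1, 1, 1, 1, 1, 2, 2, 3, 4, 4, 4
  1, 1, 1, 1, 2, 3, 3, 4, 5, 5, 5
  1, 1, 1, 1, 2, 3, 3, 4, 5, 5, 6
  1, 1, 1, 1, 2, 3, 4, 5, 6, 6, 7
  1, 1, 2, 2, 3, 4, 5, 6, 7, 7, 8
  1, 1, 2, 3, 4, 5, 6, 7, 8, 8, 9
  1, 1, 2, 3, 4, 5, 6, 7, 8, 9, 10
  1, 2, 3, 4, 5, 6, 7, 8, 9, 10, 11

reading off 1-entries of Δ²R: w = (8, 9, 6, 1, 5, 11, 7, 3, 4, 10, 2).

6 SE-corners of the 33-cell Rothe diagram give Ess(w):

[(2, 7, 0), (3, 5, 0), (6, 7, 3), (6, 10, 5), (7, 4, 1), (10, 2, 1)]
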